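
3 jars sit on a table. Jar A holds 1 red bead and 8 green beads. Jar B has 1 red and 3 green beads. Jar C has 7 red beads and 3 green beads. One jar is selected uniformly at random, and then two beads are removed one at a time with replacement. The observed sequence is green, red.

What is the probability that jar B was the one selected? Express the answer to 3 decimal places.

0.378

Compute the likelihood of the observed sequence for each case: P(data | jar A) = (8/9)(1/9) = 0.098765; P(data | jar B) = (3/4)(1/4) = 0.1875; P(data | jar C) = (3/10)(7/10) = 0.21.
Multiplying each by its prior: 1/3 · 0.098765 = 0.032922, 1/3 · 0.1875 = 0.0625, 1/3 · 0.21 = 0.07; these sum to 0.16542.
Therefore the posterior P(jar B | data) = (0.0625) / (0.16542) = 0.37782.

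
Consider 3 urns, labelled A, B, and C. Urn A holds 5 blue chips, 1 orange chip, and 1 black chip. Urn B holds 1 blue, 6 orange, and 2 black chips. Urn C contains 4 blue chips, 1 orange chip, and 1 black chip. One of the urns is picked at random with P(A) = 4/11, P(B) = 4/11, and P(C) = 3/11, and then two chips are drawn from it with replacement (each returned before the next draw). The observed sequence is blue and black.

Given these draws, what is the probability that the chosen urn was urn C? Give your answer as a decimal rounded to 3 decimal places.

Compute the likelihood of the observed sequence for each case: P(data | urn A) = (5/7)(1/7) = 0.10204; P(data | urn B) = (1/9)(2/9) = 0.024691; P(data | urn C) = (4/6)(1/6) = 0.11111.
The prior-weighted likelihoods are 4/11 · 0.10204 = 0.037106, 4/11 · 0.024691 = 0.0089787, 3/11 · 0.11111 = 0.030303; these sum to 0.076387.
So P(urn C | data) = (0.030303) / (0.076387) = 0.3967.

0.397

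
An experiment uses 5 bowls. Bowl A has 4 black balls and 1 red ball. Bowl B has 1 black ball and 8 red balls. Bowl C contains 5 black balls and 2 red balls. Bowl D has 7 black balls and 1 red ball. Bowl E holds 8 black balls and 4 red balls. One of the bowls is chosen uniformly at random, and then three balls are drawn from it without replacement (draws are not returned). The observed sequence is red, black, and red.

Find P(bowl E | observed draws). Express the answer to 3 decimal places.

0.314

Under each hypothesis, the probability of the observed sequence is: P(data | bowl A) = (1/5)(4/4)(0/3) = 0; P(data | bowl B) = (8/9)(1/8)(7/7) = 0.11111; P(data | bowl C) = (2/7)(5/6)(1/5) = 0.047619; P(data | bowl D) = (1/8)(7/7)(0/6) = 0; P(data | bowl E) = (4/12)(8/11)(3/10) = 0.072727.
Weighting by the prior gives 1/5 · 0 = 0, 1/5 · 0.11111 = 0.022222, 1/5 · 0.047619 = 0.0095238, 1/5 · 0 = 0, 1/5 · 0.072727 = 0.014545; summing to 0.046291.
Hence P(bowl E | data) = (0.014545) / (0.046291) = 0.31421.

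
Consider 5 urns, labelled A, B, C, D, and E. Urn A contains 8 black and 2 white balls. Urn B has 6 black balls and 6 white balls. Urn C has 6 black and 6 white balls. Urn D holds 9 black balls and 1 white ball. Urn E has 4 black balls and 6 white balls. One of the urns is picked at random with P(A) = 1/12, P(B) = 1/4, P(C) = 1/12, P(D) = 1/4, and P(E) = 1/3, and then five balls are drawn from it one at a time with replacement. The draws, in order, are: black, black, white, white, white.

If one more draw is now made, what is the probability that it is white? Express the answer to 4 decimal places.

0.5418

Under each hypothesis, the probability of the observed sequence is: P(data | urn A) = (8/10)(8/10)(2/10)(2/10)(2/10) = 0.00512; P(data | urn B) = (6/12)(6/12)(6/12)(6/12)(6/12) = 0.03125; P(data | urn C) = (6/12)(6/12)(6/12)(6/12)(6/12) = 0.03125; P(data | urn D) = (9/10)(9/10)(1/10)(1/10)(1/10) = 0.00081; P(data | urn E) = (4/10)(4/10)(6/10)(6/10)(6/10) = 0.03456.
Weighting by the prior gives 1/12 · 0.00512 = 0.00042667, 1/4 · 0.03125 = 0.0078125, 1/12 · 0.03125 = 0.0026042, 1/4 · 0.00081 = 0.0002025, 1/3 · 0.03456 = 0.01152; these sum to 0.022566.
Dividing through by the total gives posterior P(urn A | data) = 0.018908, P(urn B | data) = 0.34621, P(urn C | data) = 0.1154, P(urn D | data) = 0.0089737, P(urn E | data) = 0.51051.
So P(white next | data) = Σ P(white next | H) P(H | data) = (1/5)(0.018908) + (1/2)(0.34621) + (1/2)(0.1154) + (1/10)(0.0089737) + (3/5)(0.51051) = 0.54179.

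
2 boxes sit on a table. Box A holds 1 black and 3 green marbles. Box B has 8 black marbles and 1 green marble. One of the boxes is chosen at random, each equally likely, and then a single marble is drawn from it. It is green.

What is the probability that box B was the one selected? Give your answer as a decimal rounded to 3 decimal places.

0.129

Under each hypothesis, the probability of this draw is: P(data | box A) = (3/4) = 3/4; P(data | box B) = (1/9) = 1/9.
Multiplying each by its prior: 1/2 · 3/4 = 3/8, 1/2 · 1/9 = 1/18; summing to 31/72.
Therefore the posterior P(box B | data) = (1/18) / (31/72) = 4/31.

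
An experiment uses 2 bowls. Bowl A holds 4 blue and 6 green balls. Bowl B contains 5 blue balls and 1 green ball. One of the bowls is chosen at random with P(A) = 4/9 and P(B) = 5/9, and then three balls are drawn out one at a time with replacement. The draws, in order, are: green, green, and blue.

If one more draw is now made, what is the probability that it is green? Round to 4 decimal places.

The likelihood of the observed sequence under each hypothesis: P(data | bowl A) = (6/10)(6/10)(4/10) = 0.144; P(data | bowl B) = (1/6)(1/6)(5/6) = 0.023148.
Weighting by the prior gives 4/9 · 0.144 = 0.064, 5/9 · 0.023148 = 0.01286; these sum to 0.07686.
The posterior is then P(bowl A | data) = 0.83268, P(bowl B | data) = 0.16732.
So P(green next | data) = Σ P(green next | H) P(H | data) = (3/5)(0.83268) + (1/6)(0.16732) = 0.5275.

0.5275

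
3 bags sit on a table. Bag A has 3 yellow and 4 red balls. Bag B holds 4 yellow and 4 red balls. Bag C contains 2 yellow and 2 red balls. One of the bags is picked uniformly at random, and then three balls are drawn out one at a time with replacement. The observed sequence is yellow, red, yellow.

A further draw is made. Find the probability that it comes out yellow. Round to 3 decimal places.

Compute the likelihood of the observed sequence for each case: P(data | bag A) = (3/7)(4/7)(3/7) = 0.10496; P(data | bag B) = (4/8)(4/8)(4/8) = 0.125; P(data | bag C) = (2/4)(2/4)(2/4) = 0.125.
Multiplying each by its prior: 1/3 · 0.10496 = 0.034985, 1/3 · 0.125 = 0.041667, 1/3 · 0.125 = 0.041667; summing to 0.11832.
Normalising, the posterior is P(bag A | data) = 0.29569, P(bag B | data) = 0.35216, P(bag C | data) = 0.35216.
So P(yellow next | data) = Σ P(yellow next | H) P(H | data) = (3/7)(0.29569) + (1/2)(0.35216) + (1/2)(0.35216) = 0.47888.

0.479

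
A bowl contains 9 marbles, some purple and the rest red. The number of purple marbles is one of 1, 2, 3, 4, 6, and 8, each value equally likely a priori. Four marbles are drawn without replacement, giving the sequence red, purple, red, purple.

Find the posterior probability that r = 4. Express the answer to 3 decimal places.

The likelihood of the observed sequence under each hypothesis: P(data | r = 1) = (8/9)(1/8)(7/7)(0/6) = 0; P(data | r = 2) = (7/9)(2/8)(6/7)(1/6) = 1/36; P(data | r = 3) = (6/9)(3/8)(5/7)(2/6) = 5/84; P(data | r = 4) = (5/9)(4/8)(4/7)(3/6) = 5/63; P(data | r = 6) = (3/9)(6/8)(2/7)(5/6) = 5/84; P(data | r = 8) = (1/9)(8/8)(0/7) = 0.
Weighting by the prior gives 1/6 · 0 = 0, 1/6 · 1/36 = 1/216, 1/6 · 5/84 = 5/504, 1/6 · 5/63 = 5/378, 1/6 · 5/84 = 5/504, 1/6 · 0 = 0; summing to 19/504.
Hence P(r = 4 | data) = (5/378) / (19/504) = 20/57.

0.351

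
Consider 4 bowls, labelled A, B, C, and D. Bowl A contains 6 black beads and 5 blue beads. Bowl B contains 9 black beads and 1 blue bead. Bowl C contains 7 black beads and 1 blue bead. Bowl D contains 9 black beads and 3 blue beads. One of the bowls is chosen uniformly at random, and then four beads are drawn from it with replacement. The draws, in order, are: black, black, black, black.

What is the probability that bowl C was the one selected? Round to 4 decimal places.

Under each hypothesis, the probability of the observed sequence is: P(data | bowl A) = (6/11)(6/11)(6/11)(6/11) = 0.088519; P(data | bowl B) = (9/10)(9/10)(9/10)(9/10) = 0.6561; P(data | bowl C) = (7/8)(7/8)(7/8)(7/8) = 0.58618; P(data | bowl D) = (9/12)(9/12)(9/12)(9/12) = 0.31641.
Weighting by the prior gives 1/4 · 0.088519 = 0.02213, 1/4 · 0.6561 = 0.16403, 1/4 · 0.58618 = 0.14655, 1/4 · 0.31641 = 0.079102; these sum to 0.4118.
So P(bowl C | data) = (0.14655) / (0.4118) = 0.35586.

0.3559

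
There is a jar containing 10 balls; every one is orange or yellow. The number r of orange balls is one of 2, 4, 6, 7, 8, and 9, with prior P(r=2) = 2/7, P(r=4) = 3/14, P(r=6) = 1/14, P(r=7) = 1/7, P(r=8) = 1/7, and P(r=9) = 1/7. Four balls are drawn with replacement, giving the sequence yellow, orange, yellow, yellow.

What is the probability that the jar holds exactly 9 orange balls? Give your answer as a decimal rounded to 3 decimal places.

The likelihood of the observed sequence under each hypothesis: P(data | r = 2) = (8/10)(2/10)(8/10)(8/10) = 0.1024; P(data | r = 4) = (6/10)(4/10)(6/10)(6/10) = 0.0864; P(data | r = 6) = (4/10)(6/10)(4/10)(4/10) = 0.0384; P(data | r = 7) = (3/10)(7/10)(3/10)(3/10) = 0.0189; P(data | r = 8) = (2/10)(8/10)(2/10)(2/10) = 0.0064; P(data | r = 9) = (1/10)(9/10)(1/10)(1/10) = 0.0009.
The prior-weighted likelihoods are 2/7 · 0.1024 = 0.029257, 3/14 · 0.0864 = 0.018514, 1/14 · 0.0384 = 0.0027429, 1/7 · 0.0189 = 0.0027, 1/7 · 0.0064 = 0.00091429, 1/7 · 0.0009 = 0.00012857; summing to 0.054257.
Hence P(r = 9 | data) = (0.00012857) / (0.054257) = 0.0023697.

0.002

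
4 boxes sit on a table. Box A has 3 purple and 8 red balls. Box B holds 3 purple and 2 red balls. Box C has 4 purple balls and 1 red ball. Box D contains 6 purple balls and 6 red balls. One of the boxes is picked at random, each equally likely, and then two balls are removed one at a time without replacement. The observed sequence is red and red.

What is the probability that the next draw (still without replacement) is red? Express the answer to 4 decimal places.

0.5145

The likelihood of the observed sequence under each hypothesis: P(data | box A) = (8/11)(7/10) = 28/55; P(data | box B) = (2/5)(1/4) = 1/10; P(data | box C) = (1/5)(0/4) = 0; P(data | box D) = (6/12)(5/11) = 5/22.
Multiplying each by its prior: 1/4 · 28/55 = 7/55, 1/4 · 1/10 = 1/40, 1/4 · 0 = 0, 1/4 · 5/22 = 5/88; these sum to 23/110.
The posterior is then P(box A | data) = 14/23, P(box B | data) = 11/92, P(box C | data) = 0, P(box D | data) = 25/92.
Averaging over the posterior, P(red next | data) = (2/3)(14/23) + (0)(11/92) + (2/5)(25/92) = 71/138.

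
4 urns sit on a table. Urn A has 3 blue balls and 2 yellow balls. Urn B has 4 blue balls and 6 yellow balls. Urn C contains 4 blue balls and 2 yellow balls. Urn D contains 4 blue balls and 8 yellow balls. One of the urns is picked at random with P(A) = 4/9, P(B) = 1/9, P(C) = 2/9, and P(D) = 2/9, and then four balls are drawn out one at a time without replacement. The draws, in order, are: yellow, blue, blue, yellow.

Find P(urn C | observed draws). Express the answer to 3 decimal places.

0.186

The likelihood of the observed sequence under each hypothesis: P(data | urn A) = (2/5)(3/4)(2/3)(1/2) = 0.1; P(data | urn B) = (6/10)(4/9)(3/8)(5/7) = 0.071429; P(data | urn C) = (2/6)(4/5)(3/4)(1/3) = 0.066667; P(data | urn D) = (8/12)(4/11)(3/10)(7/9) = 0.056566.
Multiplying each by its prior: 4/9 · 0.1 = 0.044444, 1/9 · 0.071429 = 0.0079365, 2/9 · 0.066667 = 0.014815, 2/9 · 0.056566 = 0.01257; with total 0.079766.
By Bayes' rule, P(urn C | data) = (0.014815) / (0.079766) = 0.18573.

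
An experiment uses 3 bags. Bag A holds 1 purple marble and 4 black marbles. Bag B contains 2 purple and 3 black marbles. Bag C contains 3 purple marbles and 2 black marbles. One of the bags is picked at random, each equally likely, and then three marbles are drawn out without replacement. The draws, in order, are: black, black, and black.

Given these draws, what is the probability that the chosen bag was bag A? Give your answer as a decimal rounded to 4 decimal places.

The likelihood of the observed sequence under each hypothesis: P(data | bag A) = (4/5)(3/4)(2/3) = 2/5; P(data | bag B) = (3/5)(2/4)(1/3) = 1/10; P(data | bag C) = (2/5)(1/4)(0/3) = 0.
Multiplying each by its prior: 1/3 · 2/5 = 2/15, 1/3 · 1/10 = 1/30, 1/3 · 0 = 0; summing to 1/6.
Therefore the posterior P(bag A | data) = (2/15) / (1/6) = 4/5.

0.8000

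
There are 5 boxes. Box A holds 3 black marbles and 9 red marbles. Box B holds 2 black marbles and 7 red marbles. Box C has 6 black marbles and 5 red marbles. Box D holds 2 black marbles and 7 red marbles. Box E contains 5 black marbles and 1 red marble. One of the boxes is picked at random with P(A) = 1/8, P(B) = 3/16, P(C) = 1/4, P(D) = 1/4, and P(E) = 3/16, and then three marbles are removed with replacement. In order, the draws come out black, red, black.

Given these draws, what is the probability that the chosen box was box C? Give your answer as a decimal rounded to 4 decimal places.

0.4325

Compute the likelihood of the observed sequence for each case: P(data | box A) = (3/12)(9/12)(3/12) = 0.046875; P(data | box B) = (2/9)(7/9)(2/9) = 0.038409; P(data | box C) = (6/11)(5/11)(6/11) = 0.13524; P(data | box D) = (2/9)(7/9)(2/9) = 0.038409; P(data | box E) = (5/6)(1/6)(5/6) = 0.11574.
Multiplying each by its prior: 1/8 · 0.046875 = 0.0058594, 3/16 · 0.038409 = 0.0072016, 1/4 · 0.13524 = 0.033809, 1/4 · 0.038409 = 0.0096022, 3/16 · 0.11574 = 0.021701; with total 0.078174.
Hence P(box C | data) = (0.033809) / (0.078174) = 0.43249.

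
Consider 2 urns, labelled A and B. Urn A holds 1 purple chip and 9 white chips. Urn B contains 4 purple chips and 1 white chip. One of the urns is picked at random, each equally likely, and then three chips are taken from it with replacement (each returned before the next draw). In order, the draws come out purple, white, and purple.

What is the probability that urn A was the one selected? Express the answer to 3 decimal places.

Under each hypothesis, the probability of the observed sequence is: P(data | urn A) = (1/10)(9/10)(1/10) = 0.009; P(data | urn B) = (4/5)(1/5)(4/5) = 0.128.
Weighting by the prior gives 1/2 · 0.009 = 0.0045, 1/2 · 0.128 = 0.064; with total 0.0685.
By Bayes' rule, P(urn A | data) = (0.0045) / (0.0685) = 0.065693.

0.066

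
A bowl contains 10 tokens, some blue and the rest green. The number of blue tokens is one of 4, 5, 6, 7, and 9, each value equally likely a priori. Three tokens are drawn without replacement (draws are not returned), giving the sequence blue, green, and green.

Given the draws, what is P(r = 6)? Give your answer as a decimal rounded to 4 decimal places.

For each hypothesis, P(data | H) works out to: P(data | r = 4) = (4/10)(6/9)(5/8) = 0.16667; P(data | r = 5) = (5/10)(5/9)(4/8) = 0.13889; P(data | r = 6) = (6/10)(4/9)(3/8) = 0.1; P(data | r = 7) = (7/10)(3/9)(2/8) = 0.058333; P(data | r = 9) = (9/10)(1/9)(0/8) = 0.
Weighting by the prior gives 1/5 · 0.16667 = 0.033333, 1/5 · 0.13889 = 0.027778, 1/5 · 0.1 = 0.02, 1/5 · 0.058333 = 0.011667, 1/5 · 0 = 0; these sum to 0.092778.
Hence P(r = 6 | data) = (0.02) / (0.092778) = 0.21557.

0.2156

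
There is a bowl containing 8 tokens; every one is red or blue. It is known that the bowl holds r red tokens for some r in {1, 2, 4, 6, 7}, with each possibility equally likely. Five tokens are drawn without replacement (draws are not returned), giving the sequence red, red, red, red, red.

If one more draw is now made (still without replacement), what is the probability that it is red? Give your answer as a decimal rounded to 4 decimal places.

Compute the likelihood of the observed sequence for each case: P(data | r = 1) = (1/8)(0/7) = 0; P(data | r = 2) = (2/8)(1/7)(0/6) = 0; P(data | r = 4) = (4/8)(3/7)(2/6)(1/5)(0/4) = 0; P(data | r = 6) = (6/8)(5/7)(4/6)(3/5)(2/4) = 3/28; P(data | r = 7) = (7/8)(6/7)(5/6)(4/5)(3/4) = 3/8.
Weighting by the prior gives 1/5 · 0 = 0, 1/5 · 0 = 0, 1/5 · 0 = 0, 1/5 · 3/28 = 3/140, 1/5 · 3/8 = 3/40; these sum to 27/280.
The posterior is then P(r = 1 | data) = 0, P(r = 2 | data) = 0, P(r = 4 | data) = 0, P(r = 6 | data) = 2/9, P(r = 7 | data) = 7/9.
So P(red next | data) = Σ P(red next | H) P(H | data) = (1/3)(2/9) + (2/3)(7/9) = 16/27.

0.5926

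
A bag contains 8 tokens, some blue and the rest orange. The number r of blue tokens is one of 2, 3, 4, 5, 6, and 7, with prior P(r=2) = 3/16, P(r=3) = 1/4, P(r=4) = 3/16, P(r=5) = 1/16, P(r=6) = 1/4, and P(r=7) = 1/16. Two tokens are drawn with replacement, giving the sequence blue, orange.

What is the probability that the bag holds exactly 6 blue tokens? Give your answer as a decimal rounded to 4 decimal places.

The likelihood of the observed sequence under each hypothesis: P(data | r = 2) = (2/8)(6/8) = 0.1875; P(data | r = 3) = (3/8)(5/8) = 0.23438; P(data | r = 4) = (4/8)(4/8) = 0.25; P(data | r = 5) = (5/8)(3/8) = 0.23438; P(data | r = 6) = (6/8)(2/8) = 0.1875; P(data | r = 7) = (7/8)(1/8) = 0.10938.
Weighting by the prior gives 3/16 · 0.1875 = 0.035156, 1/4 · 0.23438 = 0.058594, 3/16 · 0.25 = 0.046875, 1/16 · 0.23438 = 0.014648, 1/4 · 0.1875 = 0.046875, 1/16 · 0.10938 = 0.0068359; these sum to 0.20898.
Hence P(r = 6 | data) = (0.046875) / (0.20898) = 0.2243.

0.2243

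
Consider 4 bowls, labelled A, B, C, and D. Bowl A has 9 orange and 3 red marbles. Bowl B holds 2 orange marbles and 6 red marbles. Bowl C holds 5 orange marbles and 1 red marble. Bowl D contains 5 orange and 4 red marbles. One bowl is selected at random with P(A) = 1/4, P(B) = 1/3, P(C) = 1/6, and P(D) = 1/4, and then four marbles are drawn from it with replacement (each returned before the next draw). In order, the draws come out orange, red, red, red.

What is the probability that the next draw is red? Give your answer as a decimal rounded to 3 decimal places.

0.641

For each hypothesis, P(data | H) works out to: P(data | bowl A) = (9/12)(3/12)(3/12)(3/12) = 0.011719; P(data | bowl B) = (2/8)(6/8)(6/8)(6/8) = 0.10547; P(data | bowl C) = (5/6)(1/6)(1/6)(1/6) = 0.003858; P(data | bowl D) = (5/9)(4/9)(4/9)(4/9) = 0.048773.
Weighting by the prior gives 1/4 · 0.011719 = 0.0029297, 1/3 · 0.10547 = 0.035156, 1/6 · 0.003858 = 0.000643, 1/4 · 0.048773 = 0.012193; these sum to 0.050922.
The posterior is then P(bowl A | data) = 0.057533, P(bowl B | data) = 0.69039, P(bowl C | data) = 0.012627, P(bowl D | data) = 0.23945.
So P(red next | data) = Σ P(red next | H) P(H | data) = (1/4)(0.057533) + (3/4)(0.69039) + (1/6)(0.012627) + (4/9)(0.23945) = 0.6407.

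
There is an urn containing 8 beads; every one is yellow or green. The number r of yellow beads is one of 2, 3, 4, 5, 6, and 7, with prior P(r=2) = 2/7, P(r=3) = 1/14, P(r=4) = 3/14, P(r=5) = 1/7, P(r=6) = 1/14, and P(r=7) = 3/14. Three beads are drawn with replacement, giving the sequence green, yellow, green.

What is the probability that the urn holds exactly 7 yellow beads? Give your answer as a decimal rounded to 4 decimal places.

0.0304

Under each hypothesis, the probability of the observed sequence is: P(data | r = 2) = (6/8)(2/8)(6/8) = 0.14062; P(data | r = 3) = (5/8)(3/8)(5/8) = 0.14648; P(data | r = 4) = (4/8)(4/8)(4/8) = 0.125; P(data | r = 5) = (3/8)(5/8)(3/8) = 0.087891; P(data | r = 6) = (2/8)(6/8)(2/8) = 0.046875; P(data | r = 7) = (1/8)(7/8)(1/8) = 0.013672.
Multiplying each by its prior: 2/7 · 0.14062 = 0.040179, 1/14 · 0.14648 = 0.010463, 3/14 · 0.125 = 0.026786, 1/7 · 0.087891 = 0.012556, 1/14 · 0.046875 = 0.0033482, 3/14 · 0.013672 = 0.0029297; summing to 0.096261.
So P(r = 7 | data) = (0.0029297) / (0.096261) = 0.030435.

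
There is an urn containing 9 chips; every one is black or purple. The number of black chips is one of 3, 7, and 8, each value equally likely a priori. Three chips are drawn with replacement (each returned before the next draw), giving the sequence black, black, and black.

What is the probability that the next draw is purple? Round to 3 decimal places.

The likelihood of the observed sequence under each hypothesis: P(data | r = 3) = (3/9)(3/9)(3/9) = 0.037037; P(data | r = 7) = (7/9)(7/9)(7/9) = 0.47051; P(data | r = 8) = (8/9)(8/9)(8/9) = 0.70233.
The prior-weighted likelihoods are 1/3 · 0.037037 = 0.012346, 1/3 · 0.47051 = 0.15684, 1/3 · 0.70233 = 0.23411; these sum to 0.40329.
Dividing through by the total gives posterior P(r = 3 | data) = 0.030612, P(r = 7 | data) = 0.38889, P(r = 8 | data) = 0.5805.
Averaging over the posterior, P(purple next | data) = (2/3)(0.030612) + (2/9)(0.38889) + (1/9)(0.5805) = 0.17133.

0.171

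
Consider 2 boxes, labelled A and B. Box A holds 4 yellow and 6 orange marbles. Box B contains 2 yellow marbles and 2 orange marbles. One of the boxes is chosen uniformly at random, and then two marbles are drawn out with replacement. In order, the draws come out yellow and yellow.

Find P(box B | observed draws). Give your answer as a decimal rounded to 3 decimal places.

For each hypothesis, P(data | H) works out to: P(data | box A) = (4/10)(4/10) = 4/25; P(data | box B) = (2/4)(2/4) = 1/4.
The prior-weighted likelihoods are 1/2 · 4/25 = 2/25, 1/2 · 1/4 = 1/8; these sum to 41/200.
By Bayes' rule, P(box B | data) = (1/8) / (41/200) = 25/41.

0.610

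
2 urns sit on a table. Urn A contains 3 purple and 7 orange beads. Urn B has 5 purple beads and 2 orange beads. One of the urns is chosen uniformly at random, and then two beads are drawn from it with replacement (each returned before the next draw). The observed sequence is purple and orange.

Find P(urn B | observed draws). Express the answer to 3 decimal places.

For each hypothesis, P(data | H) works out to: P(data | urn A) = (3/10)(7/10) = 0.21; P(data | urn B) = (5/7)(2/7) = 0.20408.
The prior-weighted likelihoods are 1/2 · 0.21 = 0.105, 1/2 · 0.20408 = 0.10204; these sum to 0.20704.
So P(urn B | data) = (0.10204) / (0.20704) = 0.49285.

0.493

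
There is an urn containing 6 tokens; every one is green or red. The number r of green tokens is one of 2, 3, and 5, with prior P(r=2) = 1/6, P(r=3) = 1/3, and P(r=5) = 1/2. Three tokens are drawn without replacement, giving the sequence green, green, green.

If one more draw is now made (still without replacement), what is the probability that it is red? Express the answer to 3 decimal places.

The likelihood of the observed sequence under each hypothesis: P(data | r = 2) = (2/6)(1/5)(0/4) = 0; P(data | r = 3) = (3/6)(2/5)(1/4) = 1/20; P(data | r = 5) = (5/6)(4/5)(3/4) = 1/2.
Multiplying each by its prior: 1/6 · 0 = 0, 1/3 · 1/20 = 1/60, 1/2 · 1/2 = 1/4; with total 4/15.
Dividing through by the total gives posterior P(r = 2 | data) = 0, P(r = 3 | data) = 1/16, P(r = 5 | data) = 15/16.
So P(red next | data) = Σ P(red next | H) P(H | data) = (1)(1/16) + (1/3)(15/16) = 3/8.

0.375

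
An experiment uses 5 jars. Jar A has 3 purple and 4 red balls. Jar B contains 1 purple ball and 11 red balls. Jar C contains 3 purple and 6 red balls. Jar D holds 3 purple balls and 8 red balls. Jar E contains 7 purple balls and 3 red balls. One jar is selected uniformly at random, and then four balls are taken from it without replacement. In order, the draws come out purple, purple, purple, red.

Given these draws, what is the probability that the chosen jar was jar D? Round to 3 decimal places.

The likelihood of the observed sequence under each hypothesis: P(data | jar A) = (3/7)(2/6)(1/5)(4/4) = 0.028571; P(data | jar B) = (1/12)(0/11) = 0; P(data | jar C) = (3/9)(2/8)(1/7)(6/6) = 0.011905; P(data | jar D) = (3/11)(2/10)(1/9)(8/8) = 0.0060606; P(data | jar E) = (7/10)(6/9)(5/8)(3/7) = 0.125.
Multiplying each by its prior: 1/5 · 0.028571 = 0.0057143, 1/5 · 0 = 0, 1/5 · 0.011905 = 0.002381, 1/5 · 0.0060606 = 0.0012121, 1/5 · 0.125 = 0.025; with total 0.034307.
Hence P(jar D | data) = (0.0012121) / (0.034307) = 0.035331.

0.035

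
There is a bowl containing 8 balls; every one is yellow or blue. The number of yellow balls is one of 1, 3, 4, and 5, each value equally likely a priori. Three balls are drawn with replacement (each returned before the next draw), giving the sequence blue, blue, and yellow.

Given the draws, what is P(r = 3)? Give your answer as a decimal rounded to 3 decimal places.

0.322

Compute the likelihood of the observed sequence for each case: P(data | r = 1) = (7/8)(7/8)(1/8) = 0.095703; P(data | r = 3) = (5/8)(5/8)(3/8) = 0.14648; P(data | r = 4) = (4/8)(4/8)(4/8) = 0.125; P(data | r = 5) = (3/8)(3/8)(5/8) = 0.087891.
The prior-weighted likelihoods are 1/4 · 0.095703 = 0.023926, 1/4 · 0.14648 = 0.036621, 1/4 · 0.125 = 0.03125, 1/4 · 0.087891 = 0.021973; these sum to 0.11377.
Therefore the posterior P(r = 3 | data) = (0.036621) / (0.11377) = 0.32189.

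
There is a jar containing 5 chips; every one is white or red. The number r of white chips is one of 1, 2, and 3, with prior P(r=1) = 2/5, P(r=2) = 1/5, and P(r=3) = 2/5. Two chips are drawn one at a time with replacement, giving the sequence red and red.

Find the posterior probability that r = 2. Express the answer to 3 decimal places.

0.184

Under each hypothesis, the probability of the observed sequence is: P(data | r = 1) = (4/5)(4/5) = 16/25; P(data | r = 2) = (3/5)(3/5) = 9/25; P(data | r = 3) = (2/5)(2/5) = 4/25.
Multiplying each by its prior: 2/5 · 16/25 = 32/125, 1/5 · 9/25 = 9/125, 2/5 · 4/25 = 8/125; summing to 49/125.
Hence P(r = 2 | data) = (9/125) / (49/125) = 9/49.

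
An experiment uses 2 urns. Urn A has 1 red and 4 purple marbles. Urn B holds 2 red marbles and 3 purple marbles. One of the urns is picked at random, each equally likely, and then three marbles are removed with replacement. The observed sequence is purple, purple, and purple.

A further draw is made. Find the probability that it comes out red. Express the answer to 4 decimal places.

0.2593

Compute the likelihood of the observed sequence for each case: P(data | urn A) = (4/5)(4/5)(4/5) = 64/125; P(data | urn B) = (3/5)(3/5)(3/5) = 27/125.
Multiplying each by its prior: 1/2 · 64/125 = 32/125, 1/2 · 27/125 = 27/250; these sum to 91/250.
Normalising, the posterior is P(urn A | data) = 64/91, P(urn B | data) = 27/91.
So P(red next | data) = Σ P(red next | H) P(H | data) = (1/5)(64/91) + (2/5)(27/91) = 118/455.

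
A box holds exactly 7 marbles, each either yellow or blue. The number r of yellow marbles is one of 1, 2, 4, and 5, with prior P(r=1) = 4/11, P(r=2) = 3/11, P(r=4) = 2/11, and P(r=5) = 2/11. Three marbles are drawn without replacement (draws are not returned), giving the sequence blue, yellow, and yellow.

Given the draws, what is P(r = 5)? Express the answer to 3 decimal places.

For each hypothesis, P(data | H) works out to: P(data | r = 1) = (6/7)(1/6)(0/5) = 0; P(data | r = 2) = (5/7)(2/6)(1/5) = 1/21; P(data | r = 4) = (3/7)(4/6)(3/5) = 6/35; P(data | r = 5) = (2/7)(5/6)(4/5) = 4/21.
Multiplying each by its prior: 4/11 · 0 = 0, 3/11 · 1/21 = 1/77, 2/11 · 6/35 = 12/385, 2/11 · 4/21 = 8/231; with total 13/165.
Therefore the posterior P(r = 5 | data) = (8/231) / (13/165) = 40/91.

0.440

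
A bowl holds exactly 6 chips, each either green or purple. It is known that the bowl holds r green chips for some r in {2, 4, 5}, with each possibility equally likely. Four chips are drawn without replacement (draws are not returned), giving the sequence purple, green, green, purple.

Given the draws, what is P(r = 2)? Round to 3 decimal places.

The likelihood of the observed sequence under each hypothesis: P(data | r = 2) = (4/6)(2/5)(1/4)(3/3) = 1/15; P(data | r = 4) = (2/6)(4/5)(3/4)(1/3) = 1/15; P(data | r = 5) = (1/6)(5/5)(4/4)(0/3) = 0.
The prior-weighted likelihoods are 1/3 · 1/15 = 1/45, 1/3 · 1/15 = 1/45, 1/3 · 0 = 0; with total 2/45.
Hence P(r = 2 | data) = (1/45) / (2/45) = 1/2.

0.500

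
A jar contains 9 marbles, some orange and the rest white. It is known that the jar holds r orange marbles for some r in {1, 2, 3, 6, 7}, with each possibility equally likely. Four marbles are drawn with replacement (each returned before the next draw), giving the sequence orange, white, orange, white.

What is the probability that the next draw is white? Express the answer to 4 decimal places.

0.5225

Compute the likelihood of the observed sequence for each case: P(data | r = 1) = (1/9)(8/9)(1/9)(8/9) = 0.0097546; P(data | r = 2) = (2/9)(7/9)(2/9)(7/9) = 0.029873; P(data | r = 3) = (3/9)(6/9)(3/9)(6/9) = 0.049383; P(data | r = 6) = (6/9)(3/9)(6/9)(3/9) = 0.049383; P(data | r = 7) = (7/9)(2/9)(7/9)(2/9) = 0.029873.
Weighting by the prior gives 1/5 · 0.0097546 = 0.0019509, 1/5 · 0.029873 = 0.0059747, 1/5 · 0.049383 = 0.0098765, 1/5 · 0.049383 = 0.0098765, 1/5 · 0.029873 = 0.0059747; summing to 0.033653.
Dividing through by the total gives posterior P(r = 1 | data) = 0.057971, P(r = 2 | data) = 0.17754, P(r = 3 | data) = 0.29348, P(r = 6 | data) = 0.29348, P(r = 7 | data) = 0.17754.
The predictive probability is P(white next | data) = (8/9)(0.057971) + (7/9)(0.17754) + (2/3)(0.29348) + (1/3)(0.29348) + (2/9)(0.17754) = 0.52254.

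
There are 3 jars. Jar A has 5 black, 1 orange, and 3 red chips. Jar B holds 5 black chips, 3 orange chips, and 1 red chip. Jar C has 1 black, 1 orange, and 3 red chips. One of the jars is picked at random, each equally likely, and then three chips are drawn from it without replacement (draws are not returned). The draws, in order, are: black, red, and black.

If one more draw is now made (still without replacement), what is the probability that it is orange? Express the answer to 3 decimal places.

The likelihood of the observed sequence under each hypothesis: P(data | jar A) = (5/9)(3/8)(4/7) = 5/42; P(data | jar B) = (5/9)(1/8)(4/7) = 5/126; P(data | jar C) = (1/5)(3/4)(0/3) = 0.
Weighting by the prior gives 1/3 · 5/42 = 5/126, 1/3 · 5/126 = 5/378, 1/3 · 0 = 0; summing to 10/189.
Dividing through by the total gives posterior P(jar A | data) = 3/4, P(jar B | data) = 1/4, P(jar C | data) = 0.
So P(orange next | data) = Σ P(orange next | H) P(H | data) = (1/6)(3/4) + (1/2)(1/4) = 1/4.

0.250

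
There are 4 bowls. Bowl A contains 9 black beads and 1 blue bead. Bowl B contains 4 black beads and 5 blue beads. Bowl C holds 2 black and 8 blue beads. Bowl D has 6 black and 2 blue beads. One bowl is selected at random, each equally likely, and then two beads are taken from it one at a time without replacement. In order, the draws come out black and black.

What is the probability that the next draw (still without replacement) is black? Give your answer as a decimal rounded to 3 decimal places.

0.725

For each hypothesis, P(data | H) works out to: P(data | bowl A) = (9/10)(8/9) = 0.8; P(data | bowl B) = (4/9)(3/8) = 0.16667; P(data | bowl C) = (2/10)(1/9) = 0.022222; P(data | bowl D) = (6/8)(5/7) = 0.53571.
The prior-weighted likelihoods are 1/4 · 0.8 = 0.2, 1/4 · 0.16667 = 0.041667, 1/4 · 0.022222 = 0.0055556, 1/4 · 0.53571 = 0.13393; with total 0.38115.
Dividing through by the total gives posterior P(bowl A | data) = 0.52473, P(bowl B | data) = 0.10932, P(bowl C | data) = 0.014576, P(bowl D | data) = 0.35138.
Averaging over the posterior, P(black next | data) = (7/8)(0.52473) + (2/7)(0.10932) + (0)(0.014576) + (2/3)(0.35138) = 0.72462.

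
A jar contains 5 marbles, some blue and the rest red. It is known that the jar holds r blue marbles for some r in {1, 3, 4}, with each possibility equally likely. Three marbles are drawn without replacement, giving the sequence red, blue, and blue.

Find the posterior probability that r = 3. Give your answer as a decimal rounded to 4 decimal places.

Under each hypothesis, the probability of the observed sequence is: P(data | r = 1) = (4/5)(1/4)(0/3) = 0; P(data | r = 3) = (2/5)(3/4)(2/3) = 1/5; P(data | r = 4) = (1/5)(4/4)(3/3) = 1/5.
Multiplying each by its prior: 1/3 · 0 = 0, 1/3 · 1/5 = 1/15, 1/3 · 1/5 = 1/15; with total 2/15.
Therefore the posterior P(r = 3 | data) = (1/15) / (2/15) = 1/2.

0.5000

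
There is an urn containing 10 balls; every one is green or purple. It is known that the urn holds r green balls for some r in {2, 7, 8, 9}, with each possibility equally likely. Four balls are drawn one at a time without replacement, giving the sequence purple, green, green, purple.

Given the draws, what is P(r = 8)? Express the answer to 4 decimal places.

0.2353

Compute the likelihood of the observed sequence for each case: P(data | r = 2) = (8/10)(2/9)(1/8)(7/7) = 1/45; P(data | r = 7) = (3/10)(7/9)(6/8)(2/7) = 1/20; P(data | r = 8) = (2/10)(8/9)(7/8)(1/7) = 1/45; P(data | r = 9) = (1/10)(9/9)(8/8)(0/7) = 0.
Multiplying each by its prior: 1/4 · 1/45 = 1/180, 1/4 · 1/20 = 1/80, 1/4 · 1/45 = 1/180, 1/4 · 0 = 0; summing to 17/720.
Therefore the posterior P(r = 8 | data) = (1/180) / (17/720) = 4/17.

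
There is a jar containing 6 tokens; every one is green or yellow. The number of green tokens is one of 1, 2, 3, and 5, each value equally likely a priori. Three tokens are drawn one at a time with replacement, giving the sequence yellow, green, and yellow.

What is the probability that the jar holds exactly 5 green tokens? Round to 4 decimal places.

0.0562

Compute the likelihood of the observed sequence for each case: P(data | r = 1) = (5/6)(1/6)(5/6) = 25/216; P(data | r = 2) = (4/6)(2/6)(4/6) = 4/27; P(data | r = 3) = (3/6)(3/6)(3/6) = 1/8; P(data | r = 5) = (1/6)(5/6)(1/6) = 5/216.
The prior-weighted likelihoods are 1/4 · 25/216 = 25/864, 1/4 · 4/27 = 1/27, 1/4 · 1/8 = 1/32, 1/4 · 5/216 = 5/864; these sum to 89/864.
So P(r = 5 | data) = (5/864) / (89/864) = 5/89.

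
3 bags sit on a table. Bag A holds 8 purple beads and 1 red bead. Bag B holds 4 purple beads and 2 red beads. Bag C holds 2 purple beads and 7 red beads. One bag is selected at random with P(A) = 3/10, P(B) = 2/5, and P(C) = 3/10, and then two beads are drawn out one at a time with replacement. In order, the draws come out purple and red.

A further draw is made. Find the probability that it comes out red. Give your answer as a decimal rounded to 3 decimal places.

0.430

Under each hypothesis, the probability of the observed sequence is: P(data | bag A) = (8/9)(1/9) = 8/81; P(data | bag B) = (4/6)(2/6) = 2/9; P(data | bag C) = (2/9)(7/9) = 14/81.
Weighting by the prior gives 3/10 · 8/81 = 4/135, 2/5 · 2/9 = 4/45, 3/10 · 14/81 = 7/135; summing to 23/135.
Normalising, the posterior is P(bag A | data) = 4/23, P(bag B | data) = 12/23, P(bag C | data) = 7/23.
The predictive probability is P(red next | data) = (1/9)(4/23) + (1/3)(12/23) + (7/9)(7/23) = 89/207.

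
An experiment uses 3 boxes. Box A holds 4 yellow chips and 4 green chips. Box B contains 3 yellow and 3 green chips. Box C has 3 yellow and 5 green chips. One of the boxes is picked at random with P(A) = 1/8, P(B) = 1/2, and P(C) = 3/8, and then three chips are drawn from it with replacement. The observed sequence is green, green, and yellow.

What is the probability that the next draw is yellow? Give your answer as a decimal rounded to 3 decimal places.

Under each hypothesis, the probability of the observed sequence is: P(data | box A) = (4/8)(4/8)(4/8) = 0.125; P(data | box B) = (3/6)(3/6)(3/6) = 0.125; P(data | box C) = (5/8)(5/8)(3/8) = 0.14648.
Multiplying each by its prior: 1/8 · 0.125 = 0.015625, 1/2 · 0.125 = 0.0625, 3/8 · 0.14648 = 0.054932; with total 0.13306.
Dividing through by the total gives posterior P(box A | data) = 0.11743, P(box B | data) = 0.46972, P(box C | data) = 0.41284.
Averaging over the posterior, P(yellow next | data) = (1/2)(0.11743) + (1/2)(0.46972) + (3/8)(0.41284) = 0.44839.

0.448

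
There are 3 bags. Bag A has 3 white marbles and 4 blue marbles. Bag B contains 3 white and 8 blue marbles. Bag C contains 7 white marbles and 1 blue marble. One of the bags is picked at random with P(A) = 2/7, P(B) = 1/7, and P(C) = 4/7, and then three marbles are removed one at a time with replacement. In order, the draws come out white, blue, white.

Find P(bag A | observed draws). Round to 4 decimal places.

0.3245

Under each hypothesis, the probability of the observed sequence is: P(data | bag A) = (3/7)(4/7)(3/7) = 0.10496; P(data | bag B) = (3/11)(8/11)(3/11) = 0.054095; P(data | bag C) = (7/8)(1/8)(7/8) = 0.095703.
Multiplying each by its prior: 2/7 · 0.10496 = 0.029988, 1/7 · 0.054095 = 0.0077278, 4/7 · 0.095703 = 0.054688; with total 0.092403.
By Bayes' rule, P(bag A | data) = (0.029988) / (0.092403) = 0.32453.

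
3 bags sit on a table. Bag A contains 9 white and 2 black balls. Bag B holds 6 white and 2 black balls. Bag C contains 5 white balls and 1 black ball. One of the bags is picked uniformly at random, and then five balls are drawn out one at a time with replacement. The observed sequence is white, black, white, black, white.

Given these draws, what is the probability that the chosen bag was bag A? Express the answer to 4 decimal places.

The likelihood of the observed sequence under each hypothesis: P(data | bag A) = (9/11)(2/11)(9/11)(2/11)(9/11) = 0.018106; P(data | bag B) = (6/8)(2/8)(6/8)(2/8)(6/8) = 0.026367; P(data | bag C) = (5/6)(1/6)(5/6)(1/6)(5/6) = 0.016075.
The prior-weighted likelihoods are 1/3 · 0.018106 = 0.0060354, 1/3 · 0.026367 = 0.0087891, 1/3 · 0.016075 = 0.0053584; these sum to 0.020183.
By Bayes' rule, P(bag A | data) = (0.0060354) / (0.020183) = 0.29903.

0.2990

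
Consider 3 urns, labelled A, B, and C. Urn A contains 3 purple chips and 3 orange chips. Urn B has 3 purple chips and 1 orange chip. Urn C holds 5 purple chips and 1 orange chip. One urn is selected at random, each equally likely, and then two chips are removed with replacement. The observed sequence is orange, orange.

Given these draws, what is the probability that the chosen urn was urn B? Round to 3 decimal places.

For each hypothesis, P(data | H) works out to: P(data | urn A) = (3/6)(3/6) = 1/4; P(data | urn B) = (1/4)(1/4) = 1/16; P(data | urn C) = (1/6)(1/6) = 1/36.
The prior-weighted likelihoods are 1/3 · 1/4 = 1/12, 1/3 · 1/16 = 1/48, 1/3 · 1/36 = 1/108; with total 49/432.
Hence P(urn B | data) = (1/48) / (49/432) = 9/49.

0.184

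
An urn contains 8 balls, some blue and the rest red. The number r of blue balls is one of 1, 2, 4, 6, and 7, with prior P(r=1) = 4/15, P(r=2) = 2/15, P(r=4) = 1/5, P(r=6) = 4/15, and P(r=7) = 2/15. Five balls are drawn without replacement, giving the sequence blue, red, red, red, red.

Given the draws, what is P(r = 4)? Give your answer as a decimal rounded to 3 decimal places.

0.057

The likelihood of the observed sequence under each hypothesis: P(data | r = 1) = (1/8)(7/7)(6/6)(5/5)(4/4) = 0.125; P(data | r = 2) = (2/8)(6/7)(5/6)(4/5)(3/4) = 0.10714; P(data | r = 4) = (4/8)(4/7)(3/6)(2/5)(1/4) = 0.014286; P(data | r = 6) = (6/8)(2/7)(1/6)(0/5) = 0; P(data | r = 7) = (7/8)(1/7)(0/6) = 0.
Multiplying each by its prior: 4/15 · 0.125 = 0.033333, 2/15 · 0.10714 = 0.014286, 1/5 · 0.014286 = 0.0028571, 4/15 · 0 = 0, 2/15 · 0 = 0; these sum to 0.050476.
By Bayes' rule, P(r = 4 | data) = (0.0028571) / (0.050476) = 0.056604.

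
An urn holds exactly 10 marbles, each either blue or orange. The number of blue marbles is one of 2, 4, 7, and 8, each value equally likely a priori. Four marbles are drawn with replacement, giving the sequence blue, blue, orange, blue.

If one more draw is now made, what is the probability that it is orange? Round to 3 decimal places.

The likelihood of the observed sequence under each hypothesis: P(data | r = 2) = (2/10)(2/10)(8/10)(2/10) = 0.0064; P(data | r = 4) = (4/10)(4/10)(6/10)(4/10) = 0.0384; P(data | r = 7) = (7/10)(7/10)(3/10)(7/10) = 0.1029; P(data | r = 8) = (8/10)(8/10)(2/10)(8/10) = 0.1024.
The prior-weighted likelihoods are 1/4 · 0.0064 = 0.0016, 1/4 · 0.0384 = 0.0096, 1/4 · 0.1029 = 0.025725, 1/4 · 0.1024 = 0.0256; summing to 0.062525.
Dividing through by the total gives posterior P(r = 2 | data) = 0.02559, P(r = 4 | data) = 0.15354, P(r = 7 | data) = 0.41144, P(r = 8 | data) = 0.40944.
The predictive probability is P(orange next | data) = (4/5)(0.02559) + (3/5)(0.15354) + (3/10)(0.41144) + (1/5)(0.40944) = 0.31791.

0.318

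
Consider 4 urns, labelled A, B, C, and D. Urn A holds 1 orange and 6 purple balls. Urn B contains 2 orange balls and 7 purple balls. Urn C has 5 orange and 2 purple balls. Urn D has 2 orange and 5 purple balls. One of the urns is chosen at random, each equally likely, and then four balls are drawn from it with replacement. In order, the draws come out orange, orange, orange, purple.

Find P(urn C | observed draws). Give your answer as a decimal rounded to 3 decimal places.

Under each hypothesis, the probability of the observed sequence is: P(data | urn A) = (1/7)(1/7)(1/7)(6/7) = 0.002499; P(data | urn B) = (2/9)(2/9)(2/9)(7/9) = 0.0085353; P(data | urn C) = (5/7)(5/7)(5/7)(2/7) = 0.10412; P(data | urn D) = (2/7)(2/7)(2/7)(5/7) = 0.01666.
Multiplying each by its prior: 1/4 · 0.002499 = 0.00062474, 1/4 · 0.0085353 = 0.0021338, 1/4 · 0.10412 = 0.026031, 1/4 · 0.01666 = 0.0041649; these sum to 0.032954.
So P(urn C | data) = (0.026031) / (0.032954) = 0.78991.

0.790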